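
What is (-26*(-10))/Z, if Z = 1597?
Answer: 260/1597 ≈ 0.16281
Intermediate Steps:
(-26*(-10))/Z = -26*(-10)/1597 = 260*(1/1597) = 260/1597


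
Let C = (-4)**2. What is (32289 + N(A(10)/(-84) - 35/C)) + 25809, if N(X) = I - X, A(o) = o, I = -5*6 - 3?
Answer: 19510615/336 ≈ 58067.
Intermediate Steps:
I = -33 (I = -30 - 3 = -33)
C = 16
N(X) = -33 - X
(32289 + N(A(10)/(-84) - 35/C)) + 25809 = (32289 + (-33 - (10/(-84) - 35/16))) + 25809 = (32289 + (-33 - (10*(-1/84) - 35*1/16))) + 25809 = (32289 + (-33 - (-5/42 - 35/16))) + 25809 = (32289 + (-33 - 1*(-775/336))) + 25809 = (32289 + (-33 + 775/336)) + 25809 = (32289 - 10313/336) + 25809 = 10838791/336 + 25809 = 19510615/336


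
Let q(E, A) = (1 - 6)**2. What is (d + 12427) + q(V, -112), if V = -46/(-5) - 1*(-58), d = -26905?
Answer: -14453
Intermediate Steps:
V = 336/5 (V = -46*(-1/5) + 58 = 46/5 + 58 = 336/5 ≈ 67.200)
q(E, A) = 25 (q(E, A) = (-5)**2 = 25)
(d + 12427) + q(V, -112) = (-26905 + 12427) + 25 = -14478 + 25 = -14453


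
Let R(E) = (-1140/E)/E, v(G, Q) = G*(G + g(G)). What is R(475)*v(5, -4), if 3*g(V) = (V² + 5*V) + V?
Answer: -56/95 ≈ -0.58947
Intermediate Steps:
g(V) = 2*V + V²/3 (g(V) = ((V² + 5*V) + V)/3 = (V² + 6*V)/3 = 2*V + V²/3)
v(G, Q) = G*(G + G*(6 + G)/3)
R(E) = -1140/E²
R(475)*v(5, -4) = (-1140/475²)*((⅓)*5²*(9 + 5)) = (-1140*1/225625)*((⅓)*25*14) = -12/2375*350/3 = -56/95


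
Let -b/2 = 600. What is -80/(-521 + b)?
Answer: 80/1721 ≈ 0.046485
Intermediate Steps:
b = -1200 (b = -2*600 = -1200)
-80/(-521 + b) = -80/(-521 - 1200) = -80/(-1721) = -1/1721*(-80) = 80/1721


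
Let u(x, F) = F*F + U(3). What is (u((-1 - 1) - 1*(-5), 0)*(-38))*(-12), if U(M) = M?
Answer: 1368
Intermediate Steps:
u(x, F) = 3 + F² (u(x, F) = F*F + 3 = F² + 3 = 3 + F²)
(u((-1 - 1) - 1*(-5), 0)*(-38))*(-12) = ((3 + 0²)*(-38))*(-12) = ((3 + 0)*(-38))*(-12) = (3*(-38))*(-12) = -114*(-12) = 1368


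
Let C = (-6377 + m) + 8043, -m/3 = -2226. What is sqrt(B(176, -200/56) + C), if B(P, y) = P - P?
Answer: 2*sqrt(2086) ≈ 91.345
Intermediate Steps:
m = 6678 (m = -3*(-2226) = 6678)
C = 8344 (C = (-6377 + 6678) + 8043 = 301 + 8043 = 8344)
B(P, y) = 0
sqrt(B(176, -200/56) + C) = sqrt(0 + 8344) = sqrt(8344) = 2*sqrt(2086)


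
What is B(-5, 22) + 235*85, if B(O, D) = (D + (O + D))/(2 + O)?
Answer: 19962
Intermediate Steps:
B(O, D) = (O + 2*D)/(2 + O) (B(O, D) = (D + (D + O))/(2 + O) = (O + 2*D)/(2 + O))
B(-5, 22) + 235*85 = (-5 + 2*22)/(2 - 5) + 235*85 = (-5 + 44)/(-3) + 19975 = -⅓*39 + 19975 = -13 + 19975 = 19962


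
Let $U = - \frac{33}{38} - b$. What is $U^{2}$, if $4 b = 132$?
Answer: $\frac{1656369}{1444} \approx 1147.1$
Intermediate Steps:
$b = 33$ ($b = \frac{1}{4} \cdot 132 = 33$)
$U = - \frac{1287}{38}$ ($U = - \frac{33}{38} - 33 = - \frac{1287}{38} \approx -33.868$)
$U^{2} = \left(- \frac{1287}{38}\right)^{2} = \frac{1656369}{1444}$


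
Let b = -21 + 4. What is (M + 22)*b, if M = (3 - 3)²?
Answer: -374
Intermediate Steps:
M = 0 (M = 0² = 0)
b = -17
(M + 22)*b = (0 + 22)*(-17) = 22*(-17) = -374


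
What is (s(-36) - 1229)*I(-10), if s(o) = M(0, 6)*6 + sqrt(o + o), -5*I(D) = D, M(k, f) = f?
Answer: -2386 + 12*I*sqrt(2) ≈ -2386.0 + 16.971*I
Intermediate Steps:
I(D) = -D/5
s(o) = 36 + sqrt(2)*sqrt(o) (s(o) = 6*6 + sqrt(o + o) = 36 + sqrt(2*o) = 36 + sqrt(2)*sqrt(o))
(s(-36) - 1229)*I(-10) = ((36 + sqrt(2)*sqrt(-36)) - 1229)*(-1/5*(-10)) = ((36 + sqrt(2)*(6*I)) - 1229)*2 = ((36 + 6*I*sqrt(2)) - 1229)*2 = (-1193 + 6*I*sqrt(2))*2 = -2386 + 12*I*sqrt(2)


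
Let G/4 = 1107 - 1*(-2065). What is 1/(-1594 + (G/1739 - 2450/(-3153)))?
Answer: -5483067/8695742984 ≈ -0.00063055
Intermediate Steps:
G = 12688 (G = 4*(1107 - 1*(-2065)) = 4*(1107 + 2065) = 4*3172 = 12688)
1/(-1594 + (G/1739 - 2450/(-3153))) = 1/(-1594 + (12688/1739 - 2450/(-3153))) = 1/(-1594 + (12688*(1/1739) - 2450*(-1/3153))) = 1/(-1594 + (12688/1739 + 2450/3153)) = 1/(-1594 + 44265814/5483067) = 1/(-8695742984/5483067) = -5483067/8695742984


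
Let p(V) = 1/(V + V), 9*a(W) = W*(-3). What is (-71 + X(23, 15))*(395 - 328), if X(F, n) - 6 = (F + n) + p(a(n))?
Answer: -18157/10 ≈ -1815.7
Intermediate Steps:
a(W) = -W/3 (a(W) = (W*(-3))/9 = (-3*W)/9 = -W/3)
p(V) = 1/(2*V)
X(F, n) = 6 + F + n - 3/(2*n) (X(F, n) = 6 + ((F + n) + 1/(2*((-n/3)))) = 6 + ((F + n) + (-3/n)/2) = 6 + ((F + n) - 3/(2*n)) = 6 + (F + n - 3/(2*n)) = 6 + F + n - 3/(2*n))
(-71 + X(23, 15))*(395 - 328) = (-71 + (6 + 23 + 15 - 3/2/15))*(395 - 328) = (-71 + (6 + 23 + 15 - 3/2*1/15))*67 = (-71 + (6 + 23 + 15 - ⅒))*67 = (-71 + 439/10)*67 = -271/10*67 = -18157/10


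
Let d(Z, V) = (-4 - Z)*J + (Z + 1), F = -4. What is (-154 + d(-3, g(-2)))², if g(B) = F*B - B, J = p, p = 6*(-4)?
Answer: 17424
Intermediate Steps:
p = -24
J = -24
g(B) = -5*B (g(B) = -4*B - B = -5*B)
d(Z, V) = 97 + 25*Z (d(Z, V) = (-4 - Z)*(-24) + (Z + 1) = (96 + 24*Z) + (1 + Z) = 97 + 25*Z)
(-154 + d(-3, g(-2)))² = (-154 + (97 + 25*(-3)))² = (-154 + (97 - 75))² = (-154 + 22)² = (-132)² = 17424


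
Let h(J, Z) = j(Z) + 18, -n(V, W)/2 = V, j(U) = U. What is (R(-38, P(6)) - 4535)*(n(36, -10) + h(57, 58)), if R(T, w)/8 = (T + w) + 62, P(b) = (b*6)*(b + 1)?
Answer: -9308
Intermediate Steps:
n(V, W) = -2*V
P(b) = 6*b*(1 + b) (P(b) = (6*b)*(1 + b) = 6*b*(1 + b))
R(T, w) = 496 + 8*T + 8*w (R(T, w) = 8*((T + w) + 62) = 8*(62 + T + w) = 496 + 8*T + 8*w)
h(J, Z) = 18 + Z (h(J, Z) = Z + 18 = 18 + Z)
(R(-38, P(6)) - 4535)*(n(36, -10) + h(57, 58)) = ((496 + 8*(-38) + 8*(6*6*(1 + 6))) - 4535)*(-2*36 + (18 + 58)) = ((496 - 304 + 8*(6*6*7)) - 4535)*(-72 + 76) = ((496 - 304 + 8*252) - 4535)*4 = ((496 - 304 + 2016) - 4535)*4 = (2208 - 4535)*4 = -2327*4 = -9308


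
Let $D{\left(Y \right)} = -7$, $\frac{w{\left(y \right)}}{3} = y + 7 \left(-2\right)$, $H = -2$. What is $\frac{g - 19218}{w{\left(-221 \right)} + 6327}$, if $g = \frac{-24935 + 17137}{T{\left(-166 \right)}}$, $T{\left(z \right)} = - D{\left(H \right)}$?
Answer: $- \frac{10166}{2811} \approx -3.6165$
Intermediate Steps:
$w{\left(y \right)} = -42 + 3 y$ ($w{\left(y \right)} = 3 \left(y + 7 \left(-2\right)\right) = 3 \left(y - 14\right) = 3 \left(-14 + y\right) = -42 + 3 y$)
$T{\left(z \right)} = 7$ ($T{\left(z \right)} = \left(-1\right) \left(-7\right) = 7$)
$g = -1114$ ($g = \frac{-24935 + 17137}{7} = \left(-7798\right) \frac{1}{7} = -1114$)
$\frac{g - 19218}{w{\left(-221 \right)} + 6327} = \frac{-1114 - 19218}{\left(-42 + 3 \left(-221\right)\right) + 6327} = - \frac{20332}{\left(-42 - 663\right) + 6327} = - \frac{20332}{-705 + 6327} = - \frac{20332}{5622} = \left(-20332\right) \frac{1}{5622} = - \frac{10166}{2811}$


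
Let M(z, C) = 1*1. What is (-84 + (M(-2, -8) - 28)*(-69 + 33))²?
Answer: 788544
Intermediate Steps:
M(z, C) = 1
(-84 + (M(-2, -8) - 28)*(-69 + 33))² = (-84 + (1 - 28)*(-69 + 33))² = (-84 - 27*(-36))² = (-84 + 972)² = 888² = 788544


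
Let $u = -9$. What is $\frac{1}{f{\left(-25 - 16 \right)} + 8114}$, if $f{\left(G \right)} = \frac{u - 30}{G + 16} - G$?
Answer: $\frac{25}{203914} \approx 0.0001226$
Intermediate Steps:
$f{\left(G \right)} = - G - \frac{39}{16 + G}$ ($f{\left(G \right)} = \frac{-9 - 30}{G + 16} - G = - \frac{39}{16 + G} - G = - G - \frac{39}{16 + G}$)
$\frac{1}{f{\left(-25 - 16 \right)} + 8114} = \frac{1}{\frac{-39 - \left(-25 - 16\right)^{2} - 16 \left(-25 - 16\right)}{16 - 41} + 8114} = \frac{1}{\frac{-39 - \left(-41\right)^{2} - -656}{16 - 41} + 8114} = \frac{1}{\frac{-39 - 1681 + 656}{-25} + 8114} = \frac{1}{- \frac{-39 - 1681 + 656}{25} + 8114} = \frac{1}{\left(- \frac{1}{25}\right) \left(-1064\right) + 8114} = \frac{1}{\frac{1064}{25} + 8114} = \frac{1}{\frac{203914}{25}} = \frac{25}{203914}$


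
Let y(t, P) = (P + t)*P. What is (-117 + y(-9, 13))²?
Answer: 4225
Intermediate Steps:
y(t, P) = P*(P + t)
(-117 + y(-9, 13))² = (-117 + 13*(13 - 9))² = (-117 + 13*4)² = (-117 + 52)² = (-65)² = 4225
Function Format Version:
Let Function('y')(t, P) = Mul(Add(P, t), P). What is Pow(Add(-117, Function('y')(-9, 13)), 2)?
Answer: 4225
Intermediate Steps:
Function('y')(t, P) = Mul(P, Add(P, t))
Pow(Add(-117, Function('y')(-9, 13)), 2) = Pow(Add(-117, Mul(13, Add(13, -9))), 2) = Pow(Add(-117, Mul(13, 4)), 2) = Pow(Add(-117, 52), 2) = Pow(-65, 2) = 4225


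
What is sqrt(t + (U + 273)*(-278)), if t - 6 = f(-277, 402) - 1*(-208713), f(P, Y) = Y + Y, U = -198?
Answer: sqrt(188673) ≈ 434.37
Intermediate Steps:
f(P, Y) = 2*Y
t = 209523 (t = 6 + (2*402 - 1*(-208713)) = 6 + (804 + 208713) = 6 + 209517 = 209523)
sqrt(t + (U + 273)*(-278)) = sqrt(209523 + (-198 + 273)*(-278)) = sqrt(209523 + 75*(-278)) = sqrt(209523 - 20850) = sqrt(188673)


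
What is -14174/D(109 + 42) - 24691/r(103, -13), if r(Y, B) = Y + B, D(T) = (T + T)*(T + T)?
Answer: -281649203/1026045 ≈ -274.50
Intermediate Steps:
D(T) = 4*T² (D(T) = (2*T)*(2*T) = 4*T²)
r(Y, B) = B + Y
-14174/D(109 + 42) - 24691/r(103, -13) = -14174*1/(4*(109 + 42)²) - 24691/(-13 + 103) = -14174/(4*151²) - 24691/90 = -14174/(4*22801) - 24691*1/90 = -14174/91204 - 24691/90 = -14174*1/91204 - 24691/90 = -7087/45602 - 24691/90 = -281649203/1026045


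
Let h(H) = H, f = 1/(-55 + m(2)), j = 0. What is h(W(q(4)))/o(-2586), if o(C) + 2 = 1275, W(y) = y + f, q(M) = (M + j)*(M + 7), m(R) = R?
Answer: 2331/67469 ≈ 0.034549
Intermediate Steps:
q(M) = M*(7 + M) (q(M) = (M + 0)*(M + 7) = M*(7 + M))
f = -1/53 (f = 1/(-55 + 2) = 1/(-53) = -1/53 ≈ -0.018868)
W(y) = -1/53 + y (W(y) = y - 1/53 = -1/53 + y)
o(C) = 1273 (o(C) = -2 + 1275 = 1273)
h(W(q(4)))/o(-2586) = (-1/53 + 4*(7 + 4))/1273 = (-1/53 + 4*11)*(1/1273) = (-1/53 + 44)*(1/1273) = (2331/53)*(1/1273) = 2331/67469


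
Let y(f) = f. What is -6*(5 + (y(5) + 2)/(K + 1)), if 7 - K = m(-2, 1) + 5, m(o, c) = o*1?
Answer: -192/5 ≈ -38.400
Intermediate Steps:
m(o, c) = o
K = 4 (K = 7 - (-2 + 5) = 7 - 1*3 = 7 - 3 = 4)
-6*(5 + (y(5) + 2)/(K + 1)) = -6*(5 + (5 + 2)/(4 + 1)) = -6*(5 + 7/5) = -6*32/5 = -192/5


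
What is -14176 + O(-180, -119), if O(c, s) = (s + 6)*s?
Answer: -729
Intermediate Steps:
O(c, s) = s*(6 + s) (O(c, s) = (6 + s)*s = s*(6 + s))
-14176 + O(-180, -119) = -14176 - 119*(6 - 119) = -14176 - 119*(-113) = -14176 + 13447 = -729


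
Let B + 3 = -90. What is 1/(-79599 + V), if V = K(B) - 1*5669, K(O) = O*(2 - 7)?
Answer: -1/84803 ≈ -1.1792e-5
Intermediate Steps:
B = -93 (B = -3 - 90 = -93)
K(O) = -5*O (K(O) = O*(-5) = -5*O)
V = -5204 (V = -5*(-93) - 1*5669 = 465 - 5669 = -5204)
1/(-79599 + V) = 1/(-79599 - 5204) = 1/(-84803) = -1/84803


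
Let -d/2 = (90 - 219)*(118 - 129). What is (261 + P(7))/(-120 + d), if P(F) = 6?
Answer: -89/986 ≈ -0.090264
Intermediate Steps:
d = -2838 (d = -2*(90 - 219)*(118 - 129) = -(-258)*(-11) = -2*1419 = -2838)
(261 + P(7))/(-120 + d) = (261 + 6)/(-120 - 2838) = 267/(-2958) = 267*(-1/2958) = -89/986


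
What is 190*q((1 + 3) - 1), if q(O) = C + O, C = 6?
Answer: 1710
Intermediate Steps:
q(O) = 6 + O
190*q((1 + 3) - 1) = 190*(6 + ((1 + 3) - 1)) = 190*(6 + (4 - 1)) = 190*(6 + 3) = 190*9 = 1710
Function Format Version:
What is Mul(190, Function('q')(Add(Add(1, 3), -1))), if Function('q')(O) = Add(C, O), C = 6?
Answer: 1710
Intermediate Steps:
Function('q')(O) = Add(6, O)
Mul(190, Function('q')(Add(Add(1, 3), -1))) = Mul(190, Add(6, Add(Add(1, 3), -1))) = Mul(190, Add(6, Add(4, -1))) = Mul(190, Add(6, 3)) = Mul(190, 9) = 1710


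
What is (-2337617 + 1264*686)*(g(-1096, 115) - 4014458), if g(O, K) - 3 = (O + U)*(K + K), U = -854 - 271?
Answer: 6654490421205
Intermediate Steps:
U = -1125
g(O, K) = 3 + 2*K*(-1125 + O) (g(O, K) = 3 + (O - 1125)*(K + K) = 3 + (-1125 + O)*(2*K) = 3 + 2*K*(-1125 + O))
(-2337617 + 1264*686)*(g(-1096, 115) - 4014458) = (-2337617 + 1264*686)*((3 - 2250*115 + 2*115*(-1096)) - 4014458) = (-2337617 + 867104)*((3 - 258750 - 252080) - 4014458) = -1470513*(-510827 - 4014458) = -1470513*(-4525285) = 6654490421205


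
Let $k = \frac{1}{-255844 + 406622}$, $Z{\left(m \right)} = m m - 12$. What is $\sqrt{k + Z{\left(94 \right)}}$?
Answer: $\frac{\sqrt{200604862776794}}{150778} \approx 93.936$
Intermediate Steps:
$Z{\left(m \right)} = -12 + m^{2}$ ($Z{\left(m \right)} = m^{2} - 12 = -12 + m^{2}$)
$k = \frac{1}{150778} \approx 6.6323 \cdot 10^{-6}$
$\sqrt{k + Z{\left(94 \right)}} = \sqrt{\frac{1}{150778} - \left(12 - 94^{2}\right)} = \sqrt{\frac{1}{150778} + \left(-12 + 8836\right)} = \sqrt{\frac{1}{150778} + 8824} = \sqrt{\frac{1330465073}{150778}} = \frac{\sqrt{200604862776794}}{150778}$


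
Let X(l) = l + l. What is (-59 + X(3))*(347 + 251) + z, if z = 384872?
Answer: 353178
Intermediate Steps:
X(l) = 2*l
(-59 + X(3))*(347 + 251) + z = (-59 + 2*3)*(347 + 251) + 384872 = (-59 + 6)*598 + 384872 = -53*598 + 384872 = -31694 + 384872 = 353178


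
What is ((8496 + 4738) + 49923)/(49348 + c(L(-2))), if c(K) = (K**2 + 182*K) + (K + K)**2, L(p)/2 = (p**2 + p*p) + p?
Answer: 63157/52252 ≈ 1.2087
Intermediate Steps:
L(p) = 2*p + 4*p**2 (L(p) = 2*((p**2 + p*p) + p) = 2*((p**2 + p**2) + p) = 2*(2*p**2 + p) = 2*(p + 2*p**2) = 2*p + 4*p**2)
c(K) = 5*K**2 + 182*K (c(K) = (K**2 + 182*K) + (2*K)**2 = (K**2 + 182*K) + 4*K**2 = 5*K**2 + 182*K)
((8496 + 4738) + 49923)/(49348 + c(L(-2))) = ((8496 + 4738) + 49923)/(49348 + (2*(-2)*(1 + 2*(-2)))*(182 + 5*(2*(-2)*(1 + 2*(-2))))) = (13234 + 49923)/(49348 + (2*(-2)*(1 - 4))*(182 + 5*(2*(-2)*(1 - 4)))) = 63157/(49348 + (2*(-2)*(-3))*(182 + 5*(2*(-2)*(-3)))) = 63157/(49348 + 12*(182 + 5*12)) = 63157/(49348 + 12*(182 + 60)) = 63157/(49348 + 12*242) = 63157/(49348 + 2904) = 63157/52252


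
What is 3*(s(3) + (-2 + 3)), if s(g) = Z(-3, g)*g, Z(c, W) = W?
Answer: 30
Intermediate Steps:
s(g) = g**2 (s(g) = g*g = g**2)
3*(s(3) + (-2 + 3)) = 3*(3**2 + (-2 + 3)) = 3*(9 + 1) = 3*10 = 30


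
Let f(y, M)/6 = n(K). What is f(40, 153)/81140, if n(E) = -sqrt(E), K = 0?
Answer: 0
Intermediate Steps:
f(y, M) = 0 (f(y, M) = 6*(-sqrt(0)) = 6*(-1*0) = 6*0 = 0)
f(40, 153)/81140 = 0/81140 = 0*(1/81140) = 0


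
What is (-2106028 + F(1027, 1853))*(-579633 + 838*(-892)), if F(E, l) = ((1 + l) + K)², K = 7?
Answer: -1801302901797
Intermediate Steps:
F(E, l) = (8 + l)² (F(E, l) = ((1 + l) + 7)² = (8 + l)²)
(-2106028 + F(1027, 1853))*(-579633 + 838*(-892)) = (-2106028 + (8 + 1853)²)*(-579633 + 838*(-892)) = (-2106028 + 1861²)*(-579633 - 747496) = (-2106028 + 3463321)*(-1327129) = 1357293*(-1327129) = -1801302901797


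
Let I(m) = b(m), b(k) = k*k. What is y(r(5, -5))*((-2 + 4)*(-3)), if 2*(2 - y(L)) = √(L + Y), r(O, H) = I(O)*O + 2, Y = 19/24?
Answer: -12 + √18402/4 ≈ 21.913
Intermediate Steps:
b(k) = k²
I(m) = m²
Y = 19/24 (Y = 19*(1/24) = 19/24 ≈ 0.79167)
r(O, H) = 2 + O³ (r(O, H) = O²*O + 2 = O³ + 2 = 2 + O³)
y(L) = 2 - √(19/24 + L)/2 (y(L) = 2 - √(L + 19/24)/2 = 2 - √(19/24 + L)/2)
y(r(5, -5))*((-2 + 4)*(-3)) = (2 - √(114 + 144*(2 + 5³))/24)*((-2 + 4)*(-3)) = (2 - √(114 + 144*(2 + 125))/24)*(2*(-3)) = (2 - √(114 + 144*127)/24)*(-6) = (2 - √(114 + 18288)/24)*(-6) = (2 - √18402/24)*(-6) = -12 + √18402/4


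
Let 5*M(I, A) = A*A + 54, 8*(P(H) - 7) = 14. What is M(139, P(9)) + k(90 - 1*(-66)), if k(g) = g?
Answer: 14569/80 ≈ 182.11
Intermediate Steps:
P(H) = 35/4 (P(H) = 7 + (⅛)*14 = 7 + 7/4 = 35/4)
M(I, A) = 54/5 + A²/5 (M(I, A) = (A*A + 54)/5 = (A² + 54)/5 = (54 + A²)/5 = 54/5 + A²/5)
M(139, P(9)) + k(90 - 1*(-66)) = (54/5 + (35/4)²/5) + (90 - 1*(-66)) = (54/5 + (⅕)*(1225/16)) + (90 + 66) = (54/5 + 245/16) + 156 = 2089/80 + 156 = 14569/80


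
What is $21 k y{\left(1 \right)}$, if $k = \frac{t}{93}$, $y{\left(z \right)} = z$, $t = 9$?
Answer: $\frac{63}{31} \approx 2.0323$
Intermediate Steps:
$k = \frac{3}{31}$ ($k = \frac{9}{93} = 9 \cdot \frac{1}{93} = \frac{3}{31} \approx 0.096774$)
$21 k y{\left(1 \right)} = 21 \cdot \frac{3}{31} \cdot 1 = \frac{63}{31} \cdot 1 = \frac{63}{31}$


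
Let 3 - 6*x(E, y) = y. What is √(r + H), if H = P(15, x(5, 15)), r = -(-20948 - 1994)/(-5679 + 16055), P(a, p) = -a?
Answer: I*√86054653/2594 ≈ 3.5762*I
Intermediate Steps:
x(E, y) = ½ - y/6
r = 11471/5188 (r = -(-22942)/10376 = -1*(-11471/5188) = 11471/5188 ≈ 2.2111)
H = -15 (H = -1*15 = -15)
√(r + H) = √(11471/5188 - 15) = √(-66349/5188) = I*√86054653/2594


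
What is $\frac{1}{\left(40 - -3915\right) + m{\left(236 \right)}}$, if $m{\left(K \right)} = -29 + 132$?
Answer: $\frac{1}{4058} \approx 0.00024643$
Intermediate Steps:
$m{\left(K \right)} = 103$
$\frac{1}{\left(40 - -3915\right) + m{\left(236 \right)}} = \frac{1}{\left(40 - -3915\right) + 103} = \frac{1}{\left(40 + 3915\right) + 103} = \frac{1}{3955 + 103} = \frac{1}{4058}$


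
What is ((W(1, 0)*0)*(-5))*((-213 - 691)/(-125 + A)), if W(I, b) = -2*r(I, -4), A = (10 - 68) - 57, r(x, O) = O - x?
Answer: 0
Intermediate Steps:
A = -115 (A = -58 - 57 = -115)
W(I, b) = 8 + 2*I (W(I, b) = -2*(-4 - I) = 8 + 2*I)
((W(1, 0)*0)*(-5))*((-213 - 691)/(-125 + A)) = (((8 + 2*1)*0)*(-5))*((-213 - 691)/(-125 - 115)) = (((8 + 2)*0)*(-5))*(-904/(-240)) = ((10*0)*(-5))*(-904*(-1/240)) = (0*(-5))*(113/30) = 0*(113/30) = 0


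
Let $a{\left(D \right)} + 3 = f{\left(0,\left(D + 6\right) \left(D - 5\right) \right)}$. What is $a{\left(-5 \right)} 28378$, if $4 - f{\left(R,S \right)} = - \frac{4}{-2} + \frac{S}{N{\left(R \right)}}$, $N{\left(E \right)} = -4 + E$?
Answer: $-99323$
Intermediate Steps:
$f{\left(R,S \right)} = 2 - \frac{S}{-4 + R}$ ($f{\left(R,S \right)} = 4 - \left(- \frac{4}{-2} + \frac{S}{-4 + R}\right) = 4 - \left(\left(-4\right) \left(- \frac{1}{2}\right) + \frac{S}{-4 + R}\right) = 4 - \left(2 + \frac{S}{-4 + R}\right) = 2 - \frac{S}{-4 + R}$)
$a{\left(D \right)} = -1 + \frac{\left(-5 + D\right) \left(6 + D\right)}{4}$ ($a{\left(D \right)} = -3 + \frac{-8 - \left(D + 6\right) \left(D - 5\right) + 2 \cdot 0}{-4 + 0} = -3 + \frac{-8 - \left(6 + D\right) \left(-5 + D\right) + 0}{-4} = -3 - \frac{-8 - \left(-5 + D\right) \left(6 + D\right) + 0}{4} = -3 - \frac{-8 - \left(-5 + D\right) \left(6 + D\right)}{4} = -3 + \left(2 + \frac{\left(-5 + D\right) \left(6 + D\right)}{4}\right) = -1 + \frac{\left(-5 + D\right) \left(6 + D\right)}{4}$)
$a{\left(-5 \right)} 28378 = \left(- \frac{17}{2} + \frac{1}{4} \left(-5\right) + \frac{\left(-5\right)^{2}}{4}\right) 28378 = \left(- \frac{17}{2} - \frac{5}{4} + \frac{1}{4} \cdot 25\right) 28378 = \left(- \frac{17}{2} - \frac{5}{4} + \frac{25}{4}\right) 28378 = \left(- \frac{7}{2}\right) 28378 = -99323$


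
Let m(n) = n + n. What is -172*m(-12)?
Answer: 4128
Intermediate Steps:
m(n) = 2*n
-172*m(-12) = -344*(-12) = -172*(-24) = 4128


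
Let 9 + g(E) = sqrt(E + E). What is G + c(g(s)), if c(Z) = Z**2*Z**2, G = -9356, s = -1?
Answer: -9356 + (9 - I*sqrt(2))**4 ≈ -3763.0 - 4022.0*I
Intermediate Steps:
g(E) = -9 + sqrt(2)*sqrt(E) (g(E) = -9 + sqrt(E + E) = -9 + sqrt(2*E) = -9 + sqrt(2)*sqrt(E))
c(Z) = Z**4
G + c(g(s)) = -9356 + (-9 + sqrt(2)*sqrt(-1))**4 = -9356 + (-9 + sqrt(2)*I)**4 = -9356 + (-9 + I*sqrt(2))**4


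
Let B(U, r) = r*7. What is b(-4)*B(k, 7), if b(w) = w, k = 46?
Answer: -196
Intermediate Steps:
B(U, r) = 7*r
b(-4)*B(k, 7) = -28*7 = -4*49 = -196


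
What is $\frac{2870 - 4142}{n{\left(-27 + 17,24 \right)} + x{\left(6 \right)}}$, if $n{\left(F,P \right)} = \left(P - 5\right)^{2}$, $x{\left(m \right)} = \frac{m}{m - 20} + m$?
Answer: $- \frac{4452}{1283} \approx -3.47$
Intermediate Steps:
$x{\left(m \right)} = m + \frac{m}{-20 + m}$ ($x{\left(m \right)} = \frac{m}{-20 + m} + m = m + \frac{m}{-20 + m}$)
$n{\left(F,P \right)} = \left(-5 + P\right)^{2}$
$\frac{2870 - 4142}{n{\left(-27 + 17,24 \right)} + x{\left(6 \right)}} = \frac{2870 - 4142}{\left(-5 + 24\right)^{2} + \frac{6 \left(-19 + 6\right)}{-20 + 6}} = - \frac{1272}{19^{2} + 6 \frac{1}{-14} \left(-13\right)} = - \frac{1272}{361 + 6 \left(- \frac{1}{14}\right) \left(-13\right)} = - \frac{1272}{361 + \frac{39}{7}} = - \frac{1272}{\frac{2566}{7}} = \left(-1272\right) \frac{7}{2566} = - \frac{4452}{1283}$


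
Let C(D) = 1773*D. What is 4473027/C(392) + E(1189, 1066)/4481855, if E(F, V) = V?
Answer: 318225385907/49443824360 ≈ 6.4361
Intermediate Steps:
4473027/C(392) + E(1189, 1066)/4481855 = 4473027/((1773*392)) + 1066/4481855 = 4473027/695016 + 1066*(1/4481855) = 4473027*(1/695016) + 1066/4481855 = 497003/77224 + 1066/4481855 = 318225385907/49443824360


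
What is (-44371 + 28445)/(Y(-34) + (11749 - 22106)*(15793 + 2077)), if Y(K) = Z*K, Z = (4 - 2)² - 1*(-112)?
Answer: 7963/92541767 ≈ 8.6048e-5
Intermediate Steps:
Z = 116 (Z = 2² + 112 = 4 + 112 = 116)
Y(K) = 116*K
(-44371 + 28445)/(Y(-34) + (11749 - 22106)*(15793 + 2077)) = (-44371 + 28445)/(116*(-34) + (11749 - 22106)*(15793 + 2077)) = -15926/(-3944 - 10357*17870) = -15926/(-3944 - 185079590) = -15926/(-185083534) = -15926*(-1/185083534) = 7963/92541767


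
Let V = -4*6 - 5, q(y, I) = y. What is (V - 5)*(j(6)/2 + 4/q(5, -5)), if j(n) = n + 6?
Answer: -1156/5 ≈ -231.20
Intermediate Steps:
j(n) = 6 + n
V = -29 (V = -24 - 5 = -29)
(V - 5)*(j(6)/2 + 4/q(5, -5)) = (-29 - 5)*((6 + 6)/2 + 4/5) = -34*(12*(½) + 4*(⅕)) = -34*(6 + ⅘) = -34*34/5 = -1156/5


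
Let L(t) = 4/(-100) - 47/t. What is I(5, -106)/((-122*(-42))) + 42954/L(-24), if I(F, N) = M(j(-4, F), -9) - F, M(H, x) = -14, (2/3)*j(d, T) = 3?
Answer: 132057755731/5897724 ≈ 22391.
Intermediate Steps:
j(d, T) = 9/2 (j(d, T) = (3/2)*3 = 9/2)
I(F, N) = -14 - F
L(t) = -1/25 - 47/t (L(t) = 4*(-1/100) - 47/t = -1/25 - 47/t)
I(5, -106)/((-122*(-42))) + 42954/L(-24) = (-14 - 1*5)/((-122*(-42))) + 42954/(((1/25)*(-1175 - 1*(-24))/(-24))) = (-14 - 5)/5124 + 42954/(((1/25)*(-1/24)*(-1175 + 24))) = -19*1/5124 + 42954/(((1/25)*(-1/24)*(-1151))) = -19/5124 + 42954/(1151/600) = -19/5124 + 42954*(600/1151) = -19/5124 + 25772400/1151 = 132057755731/5897724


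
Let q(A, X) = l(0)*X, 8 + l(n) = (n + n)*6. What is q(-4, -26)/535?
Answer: 208/535 ≈ 0.38878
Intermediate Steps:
l(n) = -8 + 12*n (l(n) = -8 + (n + n)*6 = -8 + (2*n)*6 = -8 + 12*n)
q(A, X) = -8*X (q(A, X) = (-8 + 12*0)*X = (-8 + 0)*X = -8*X)
q(-4, -26)/535 = -8*(-26)/535 = 208*(1/535) = 208/535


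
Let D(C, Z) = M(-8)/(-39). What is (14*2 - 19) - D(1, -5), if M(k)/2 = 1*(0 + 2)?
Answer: 355/39 ≈ 9.1026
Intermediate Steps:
M(k) = 4 (M(k) = 2*(1*(0 + 2)) = 2*(1*2) = 2*2 = 4)
D(C, Z) = -4/39 (D(C, Z) = 4/(-39) = 4*(-1/39) = -4/39)
(14*2 - 19) - D(1, -5) = (14*2 - 19) - 1*(-4/39) = (28 - 19) + 4/39 = 9 + 4/39 = 355/39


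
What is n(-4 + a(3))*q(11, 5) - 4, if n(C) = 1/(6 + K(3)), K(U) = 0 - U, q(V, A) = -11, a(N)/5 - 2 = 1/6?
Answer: -23/3 ≈ -7.6667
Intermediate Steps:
a(N) = 65/6 (a(N) = 10 + 5/6 = 10 + 5*(⅙) = 10 + ⅚ = 65/6)
K(U) = -U
n(C) = ⅓ (n(C) = 1/(6 - 1*3) = 1/(6 - 3) = 1/3 = ⅓)
n(-4 + a(3))*q(11, 5) - 4 = (⅓)*(-11) - 4 = -11/3 - 4 = -23/3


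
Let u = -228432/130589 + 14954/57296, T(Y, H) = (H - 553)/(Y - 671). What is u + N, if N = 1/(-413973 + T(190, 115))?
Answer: -1108646616241576457/744932705509001400 ≈ -1.4883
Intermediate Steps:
T(Y, H) = (-553 + H)/(-671 + Y)
N = -481/199120575 (N = 1/(-413973 + (-553 + 115)/(-671 + 190)) = 1/(-413973 - 438/(-481)) = 1/(-413973 - 1/481*(-438)) = 1/(-413973 + 438/481) = 1/(-199120575/481) = -481/199120575 ≈ -2.4156e-6)
u = -5567705983/3741113672 (u = -228432*1/130589 + 14954*(1/57296) = -228432/130589 + 7477/28648 = -5567705983/3741113672 ≈ -1.4882)
u + N = -5567705983/3741113672 - 481/199120575 = -1108646616241576457/744932705509001400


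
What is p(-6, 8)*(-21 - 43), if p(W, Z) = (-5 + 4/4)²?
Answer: -1024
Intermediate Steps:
p(W, Z) = 16 (p(W, Z) = (-5 + 4*(¼))² = (-5 + 1)² = (-4)² = 16)
p(-6, 8)*(-21 - 43) = 16*(-21 - 43) = 16*(-64) = -1024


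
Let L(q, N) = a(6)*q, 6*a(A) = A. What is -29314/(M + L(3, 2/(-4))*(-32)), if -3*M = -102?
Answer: 14657/31 ≈ 472.81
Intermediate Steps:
M = 34 (M = -⅓*(-102) = 34)
a(A) = A/6
L(q, N) = q (L(q, N) = ((⅙)*6)*q = 1*q = q)
-29314/(M + L(3, 2/(-4))*(-32)) = -29314/(34 + 3*(-32)) = -29314/(34 - 96) = -29314/(-62) = -29314*(-1/62) = 14657/31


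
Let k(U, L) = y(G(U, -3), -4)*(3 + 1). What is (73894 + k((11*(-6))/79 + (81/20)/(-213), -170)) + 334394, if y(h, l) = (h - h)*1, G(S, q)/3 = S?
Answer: 408288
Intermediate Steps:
G(S, q) = 3*S
y(h, l) = 0 (y(h, l) = 0*1 = 0)
k(U, L) = 0 (k(U, L) = 0*(3 + 1) = 0*4 = 0)
(73894 + k((11*(-6))/79 + (81/20)/(-213), -170)) + 334394 = (73894 + 0) + 334394 = 73894 + 334394 = 408288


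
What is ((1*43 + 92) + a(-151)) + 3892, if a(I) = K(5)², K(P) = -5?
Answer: 4052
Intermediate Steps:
a(I) = 25 (a(I) = (-5)² = 25)
((1*43 + 92) + a(-151)) + 3892 = ((1*43 + 92) + 25) + 3892 = ((43 + 92) + 25) + 3892 = (135 + 25) + 3892 = 160 + 3892 = 4052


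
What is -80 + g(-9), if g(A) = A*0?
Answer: -80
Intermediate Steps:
g(A) = 0
-80 + g(-9) = -80 + 0 = -80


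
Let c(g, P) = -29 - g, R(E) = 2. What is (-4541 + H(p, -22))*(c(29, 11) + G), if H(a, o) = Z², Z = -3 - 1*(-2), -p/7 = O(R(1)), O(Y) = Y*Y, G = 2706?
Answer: -12021920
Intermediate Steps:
O(Y) = Y²
p = -28 (p = -7*2² = -7*4 = -28)
Z = -1 (Z = -3 + 2 = -1)
H(a, o) = 1 (H(a, o) = (-1)² = 1)
(-4541 + H(p, -22))*(c(29, 11) + G) = (-4541 + 1)*((-29 - 1*29) + 2706) = -4540*((-29 - 29) + 2706) = -4540*(-58 + 2706) = -4540*2648 = -12021920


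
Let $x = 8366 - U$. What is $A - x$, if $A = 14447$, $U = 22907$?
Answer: $28988$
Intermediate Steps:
$x = -14541$ ($x = 8366 - 22907 = -14541$)
$A - x = 14447 - -14541 = 14447 + 14541 = 28988$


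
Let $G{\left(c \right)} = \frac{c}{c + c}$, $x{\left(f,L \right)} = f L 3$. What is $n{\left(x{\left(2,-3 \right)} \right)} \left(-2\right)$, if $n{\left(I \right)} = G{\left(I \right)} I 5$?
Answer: $90$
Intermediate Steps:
$x{\left(f,L \right)} = 3 L f$ ($x{\left(f,L \right)} = L f 3 = 3 L f$)
$G{\left(c \right)} = \frac{1}{2}$ ($G{\left(c \right)} = \frac{c}{2 c} = \frac{1}{2 c} c = \frac{1}{2}$)
$n{\left(I \right)} = \frac{5 I}{2}$ ($n{\left(I \right)} = \frac{I}{2} \cdot 5 = \frac{5 I}{2}$)
$n{\left(x{\left(2,-3 \right)} \right)} \left(-2\right) = \frac{5 \cdot 3 \left(-3\right) 2}{2} \left(-2\right) = \frac{5}{2} \left(-18\right) \left(-2\right) = \left(-45\right) \left(-2\right) = 90$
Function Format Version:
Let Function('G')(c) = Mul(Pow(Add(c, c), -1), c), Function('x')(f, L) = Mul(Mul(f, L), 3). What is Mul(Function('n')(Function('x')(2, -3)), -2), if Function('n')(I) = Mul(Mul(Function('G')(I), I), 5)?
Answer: 90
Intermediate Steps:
Function('x')(f, L) = Mul(3, L, f) (Function('x')(f, L) = Mul(Mul(L, f), 3) = Mul(3, L, f))
Function('G')(c) = Rational(1, 2) (Function('G')(c) = Mul(Pow(Mul(2, c), -1), c) = Mul(Mul(Rational(1, 2), Pow(c, -1)), c) = Rational(1, 2))
Function('n')(I) = Mul(Rational(5, 2), I) (Function('n')(I) = Mul(Mul(Rational(1, 2), I), 5) = Mul(Rational(5, 2), I))
Mul(Function('n')(Function('x')(2, -3)), -2) = Mul(Mul(Rational(5, 2), Mul(3, -3, 2)), -2) = Mul(Mul(Rational(5, 2), -18), -2) = Mul(-45, -2) = 90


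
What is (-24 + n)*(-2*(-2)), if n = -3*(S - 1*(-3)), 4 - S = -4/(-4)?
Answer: -168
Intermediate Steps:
S = 3 (S = 4 - (-4)/(-4) = 4 - (-4)*(-1)/4 = 4 - 1*1 = 4 - 1 = 3)
n = -18 (n = -3*(3 - 1*(-3)) = -3*(3 + 3) = -3*6 = -18)
(-24 + n)*(-2*(-2)) = (-24 - 18)*(-2*(-2)) = -42*4 = -168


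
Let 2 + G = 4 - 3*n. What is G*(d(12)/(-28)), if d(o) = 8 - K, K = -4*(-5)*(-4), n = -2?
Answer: -176/7 ≈ -25.143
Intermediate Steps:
K = -80 (K = 20*(-4) = -80)
G = 8 (G = -2 + (4 - 3*(-2)) = -2 + (4 + 6) = -2 + 10 = 8)
d(o) = 88 (d(o) = 8 - 1*(-80) = 8 + 80 = 88)
G*(d(12)/(-28)) = 8*(88/(-28)) = 8*(88*(-1/28)) = 8*(-22/7) = -176/7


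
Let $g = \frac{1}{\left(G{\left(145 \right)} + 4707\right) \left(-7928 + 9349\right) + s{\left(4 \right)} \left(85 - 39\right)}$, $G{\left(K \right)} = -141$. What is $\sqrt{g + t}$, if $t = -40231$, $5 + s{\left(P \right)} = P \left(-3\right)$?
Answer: $\frac{i \sqrt{105826911661050387}}{1621876} \approx 200.58 i$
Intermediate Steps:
$s{\left(P \right)} = -5 - 3 P$ ($s{\left(P \right)} = -5 + P \left(-3\right) = -5 - 3 P$)
$g = \frac{1}{6487504}$ ($g = \frac{1}{\left(-141 + 4707\right) \left(-7928 + 9349\right) + \left(-5 - 12\right) \left(85 - 39\right)} = \frac{1}{4566 \cdot 1421 + \left(-5 - 12\right) 46} = \frac{1}{6488286 - 782} = \frac{1}{6487504} \approx 1.5414 \cdot 10^{-7}$)
$\sqrt{g + t} = \sqrt{\frac{1}{6487504} - 40231} = \sqrt{- \frac{260998773423}{6487504}} = \frac{i \sqrt{105826911661050387}}{1621876}$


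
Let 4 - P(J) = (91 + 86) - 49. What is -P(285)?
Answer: 124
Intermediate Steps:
P(J) = -124 (P(J) = 4 - ((91 + 86) - 49) = 4 - (177 - 49) = 4 - 1*128 = 4 - 128 = -124)
-P(285) = -1*(-124) = 124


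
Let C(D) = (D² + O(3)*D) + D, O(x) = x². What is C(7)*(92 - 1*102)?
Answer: -1190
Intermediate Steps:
C(D) = D² + 10*D (C(D) = (D² + 3²*D) + D = (D² + 9*D) + D = D² + 10*D)
C(7)*(92 - 1*102) = (7*(10 + 7))*(92 - 1*102) = (7*17)*(92 - 102) = 119*(-10) = -1190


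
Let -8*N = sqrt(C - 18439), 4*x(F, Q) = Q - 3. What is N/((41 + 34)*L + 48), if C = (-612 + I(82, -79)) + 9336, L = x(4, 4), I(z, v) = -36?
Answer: -7*I*sqrt(199)/534 ≈ -0.18492*I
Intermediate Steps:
x(F, Q) = -3/4 + Q/4 (x(F, Q) = (Q - 3)/4 = (-3 + Q)/4 = -3/4 + Q/4)
L = 1/4 (L = -3/4 + (1/4)*4 = -3/4 + 1 = 1/4 ≈ 0.25000)
C = 8688 (C = (-612 - 36) + 9336 = -648 + 9336 = 8688)
N = -7*I*sqrt(199)/8 (N = -sqrt(8688 - 18439)/8 = -7*I*sqrt(199)/8 ≈ -12.343*I)
N/((41 + 34)*L + 48) = (-7*I*sqrt(199)/8)/((41 + 34)*(1/4) + 48) = (-7*I*sqrt(199)/8)/(75*(1/4) + 48) = (-7*I*sqrt(199)/8)/(75/4 + 48) = (-7*I*sqrt(199)/8)/(267/4) = -7*I*sqrt(199)/8*(4/267) = -7*I*sqrt(199)/534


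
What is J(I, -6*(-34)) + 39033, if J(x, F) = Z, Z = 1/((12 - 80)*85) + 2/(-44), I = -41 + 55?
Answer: 2481715239/63580 ≈ 39033.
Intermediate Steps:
I = 14
Z = -2901/63580 (Z = (1/85)/(-68) + 2*(-1/44) = -1/68*1/85 - 1/22 = -1/5780 - 1/22 = -2901/63580 ≈ -0.045628)
J(x, F) = -2901/63580
J(I, -6*(-34)) + 39033 = -2901/63580 + 39033 = 2481715239/63580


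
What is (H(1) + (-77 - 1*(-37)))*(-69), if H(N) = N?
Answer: 2691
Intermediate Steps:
(H(1) + (-77 - 1*(-37)))*(-69) = (1 + (-77 - 1*(-37)))*(-69) = (1 + (-77 + 37))*(-69) = (1 - 40)*(-69) = -39*(-69) = 2691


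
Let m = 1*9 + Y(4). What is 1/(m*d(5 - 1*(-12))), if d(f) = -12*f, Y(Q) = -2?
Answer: -1/1428 ≈ -0.00070028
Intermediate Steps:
m = 7 (m = 1*9 - 2 = 9 - 2 = 7)
1/(m*d(5 - 1*(-12))) = 1/(7*(-12*(5 - 1*(-12)))) = 1/(7*(-12*(5 + 12))) = 1/(7*(-12*17)) = 1/(7*(-204)) = 1/(-1428) = -1/1428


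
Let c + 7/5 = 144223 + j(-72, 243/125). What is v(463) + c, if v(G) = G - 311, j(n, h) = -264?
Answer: 720548/5 ≈ 1.4411e+5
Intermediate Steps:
v(G) = -311 + G
c = 719788/5 (c = -7/5 + (144223 - 264) = -7/5 + 143959 = 719788/5 ≈ 1.4396e+5)
v(463) + c = (-311 + 463) + 719788/5 = 152 + 719788/5 = 720548/5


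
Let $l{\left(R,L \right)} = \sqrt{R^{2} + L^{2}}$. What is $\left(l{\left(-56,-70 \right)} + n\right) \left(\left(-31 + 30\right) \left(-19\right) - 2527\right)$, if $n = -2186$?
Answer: $5482488 - 35112 \sqrt{41} \approx 5.2577 \cdot 10^{6}$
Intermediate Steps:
$l{\left(R,L \right)} = \sqrt{L^{2} + R^{2}}$
$\left(l{\left(-56,-70 \right)} + n\right) \left(\left(-31 + 30\right) \left(-19\right) - 2527\right) = \left(\sqrt{\left(-70\right)^{2} + \left(-56\right)^{2}} - 2186\right) \left(\left(-31 + 30\right) \left(-19\right) - 2527\right) = \left(\sqrt{4900 + 3136} - 2186\right) \left(\left(-1\right) \left(-19\right) - 2527\right) = \left(\sqrt{8036} - 2186\right) \left(19 - 2527\right) = \left(14 \sqrt{41} - 2186\right) \left(-2508\right) = \left(-2186 + 14 \sqrt{41}\right) \left(-2508\right) = 5482488 - 35112 \sqrt{41}$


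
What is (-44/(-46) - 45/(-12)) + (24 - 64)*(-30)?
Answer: 110833/92 ≈ 1204.7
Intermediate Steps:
(-44/(-46) - 45/(-12)) + (24 - 64)*(-30) = (-44*(-1/46) - 45*(-1/12)) - 40*(-30) = (22/23 + 15/4) + 1200 = 433/92 + 1200 = 110833/92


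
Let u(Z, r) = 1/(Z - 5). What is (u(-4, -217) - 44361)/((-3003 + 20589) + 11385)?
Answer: -399250/260739 ≈ -1.5312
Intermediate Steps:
u(Z, r) = 1/(-5 + Z)
(u(-4, -217) - 44361)/((-3003 + 20589) + 11385) = (1/(-5 - 4) - 44361)/((-3003 + 20589) + 11385) = (1/(-9) - 44361)/(17586 + 11385) = (-1/9 - 44361)/28971 = -399250/9*1/28971 = -399250/260739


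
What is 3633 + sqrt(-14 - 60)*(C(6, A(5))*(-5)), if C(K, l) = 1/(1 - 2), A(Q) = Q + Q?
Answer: 3633 + 5*I*sqrt(74) ≈ 3633.0 + 43.012*I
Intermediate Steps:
A(Q) = 2*Q
C(K, l) = -1 (C(K, l) = 1/(-1) = -1)
3633 + sqrt(-14 - 60)*(C(6, A(5))*(-5)) = 3633 + sqrt(-14 - 60)*(-1*(-5)) = 3633 + sqrt(-74)*5 = 3633 + (I*sqrt(74))*5 = 3633 + 5*I*sqrt(74)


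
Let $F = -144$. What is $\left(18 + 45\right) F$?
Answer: $-9072$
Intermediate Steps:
$\left(18 + 45\right) F = \left(18 + 45\right) \left(-144\right) = 63 \left(-144\right) = -9072$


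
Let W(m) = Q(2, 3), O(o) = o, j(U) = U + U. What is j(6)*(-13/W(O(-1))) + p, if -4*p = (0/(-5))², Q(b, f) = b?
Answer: -78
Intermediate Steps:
j(U) = 2*U
W(m) = 2
p = 0 (p = -(0/(-5))²/4 = -(0*(-⅕))²/4 = -¼*0² = -¼*0 = 0)
j(6)*(-13/W(O(-1))) + p = (2*6)*(-13/2) + 0 = 12*(-13*½) + 0 = 12*(-13/2) + 0 = -78 + 0 = -78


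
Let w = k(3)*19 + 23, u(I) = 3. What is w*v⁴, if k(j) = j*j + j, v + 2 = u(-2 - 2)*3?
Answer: 602651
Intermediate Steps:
v = 7 (v = -2 + 3*3 = -2 + 9 = 7)
k(j) = j + j² (k(j) = j² + j = j + j²)
w = 251 (w = (3*(1 + 3))*19 + 23 = (3*4)*19 + 23 = 12*19 + 23 = 228 + 23 = 251)
w*v⁴ = 251*7⁴ = 251*2401 = 602651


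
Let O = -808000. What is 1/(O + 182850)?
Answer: -1/625150 ≈ -1.5996e-6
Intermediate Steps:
1/(O + 182850) = 1/(-808000 + 182850) = 1/(-625150) = -1/625150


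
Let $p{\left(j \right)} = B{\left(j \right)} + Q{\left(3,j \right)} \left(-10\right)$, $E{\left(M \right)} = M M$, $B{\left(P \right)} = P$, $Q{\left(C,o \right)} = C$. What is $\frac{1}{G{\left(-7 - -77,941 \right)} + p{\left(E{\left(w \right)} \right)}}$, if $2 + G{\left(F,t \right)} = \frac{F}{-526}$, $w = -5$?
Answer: $- \frac{263}{1876} \approx -0.14019$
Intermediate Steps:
$G{\left(F,t \right)} = -2 - \frac{F}{526}$ ($G{\left(F,t \right)} = -2 + \frac{F}{-526} = -2 + F \left(- \frac{1}{526}\right) = -2 - \frac{F}{526}$)
$E{\left(M \right)} = M^{2}$
$p{\left(j \right)} = -30 + j$ ($p{\left(j \right)} = j + 3 \left(-10\right) = j - 30 = -30 + j$)
$\frac{1}{G{\left(-7 - -77,941 \right)} + p{\left(E{\left(w \right)} \right)}} = \frac{1}{\left(-2 - \frac{-7 - -77}{526}\right) - \left(30 - \left(-5\right)^{2}\right)} = \frac{1}{\left(-2 - \frac{-7 + 77}{526}\right) + \left(-30 + 25\right)} = \frac{1}{\left(-2 - \frac{35}{263}\right) - 5} = \frac{1}{- \frac{561}{263} - 5} = \frac{1}{- \frac{1876}{263}} = - \frac{263}{1876}$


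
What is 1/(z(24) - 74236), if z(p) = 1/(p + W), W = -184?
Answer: -160/11877761 ≈ -1.3471e-5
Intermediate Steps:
z(p) = 1/(-184 + p) (z(p) = 1/(p - 184) = 1/(-184 + p))
1/(z(24) - 74236) = 1/(1/(-184 + 24) - 74236) = 1/(1/(-160) - 74236) = 1/(-1/160 - 74236) = 1/(-11877761/160) = -160/11877761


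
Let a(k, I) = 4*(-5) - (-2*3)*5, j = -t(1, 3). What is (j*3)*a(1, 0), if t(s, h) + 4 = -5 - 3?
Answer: 360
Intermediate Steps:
t(s, h) = -12 (t(s, h) = -4 + (-5 - 3) = -4 - 8 = -12)
j = 12 (j = -1*(-12) = 12)
a(k, I) = 10 (a(k, I) = -20 - (-6)*5 = -20 - 1*(-30) = -20 + 30 = 10)
(j*3)*a(1, 0) = (12*3)*10 = 36*10 = 360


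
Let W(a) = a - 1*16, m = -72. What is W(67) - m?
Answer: 123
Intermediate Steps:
W(a) = -16 + a (W(a) = a - 16 = -16 + a)
W(67) - m = (-16 + 67) - 1*(-72) = 51 + 72 = 123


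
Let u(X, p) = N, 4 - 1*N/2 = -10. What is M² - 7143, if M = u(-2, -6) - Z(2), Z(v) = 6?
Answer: -6659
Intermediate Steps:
N = 28 (N = 8 - 2*(-10) = 8 + 20 = 28)
u(X, p) = 28
M = 22 (M = 28 - 1*6 = 28 - 6 = 22)
M² - 7143 = 22² - 7143 = 484 - 7143 = -6659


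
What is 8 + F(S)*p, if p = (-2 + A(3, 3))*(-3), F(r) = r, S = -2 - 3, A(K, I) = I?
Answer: 23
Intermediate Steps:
S = -5
p = -3 (p = (-2 + 3)*(-3) = 1*(-3) = -3)
8 + F(S)*p = 8 - 5*(-3) = 8 + 15 = 23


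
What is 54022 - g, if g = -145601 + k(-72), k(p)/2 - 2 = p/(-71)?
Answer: 14172805/71 ≈ 1.9962e+5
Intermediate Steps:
k(p) = 4 - 2*p/71 (k(p) = 4 + 2*(p/(-71)) = 4 + 2*(p*(-1/71)) = 4 + 2*(-p/71) = 4 - 2*p/71)
g = -10337243/71 (g = -145601 + (4 - 2/71*(-72)) = -145601 + (4 + 144/71) = -145601 + 428/71 = -10337243/71 ≈ -1.4560e+5)
54022 - g = 54022 - 1*(-10337243/71) = 54022 + 10337243/71 = 14172805/71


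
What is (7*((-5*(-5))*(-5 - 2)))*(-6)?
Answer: 7350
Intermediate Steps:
(7*((-5*(-5))*(-5 - 2)))*(-6) = (7*(25*(-7)))*(-6) = (7*(-175))*(-6) = -1225*(-6) = 7350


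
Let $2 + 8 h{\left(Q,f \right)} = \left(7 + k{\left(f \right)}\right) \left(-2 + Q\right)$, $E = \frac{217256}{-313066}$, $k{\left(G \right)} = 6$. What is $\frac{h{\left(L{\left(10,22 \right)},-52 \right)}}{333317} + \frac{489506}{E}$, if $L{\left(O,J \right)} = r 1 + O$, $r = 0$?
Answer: $- \frac{1964617644244943}{2785196852} \approx -7.0538 \cdot 10^{5}$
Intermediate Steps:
$L{\left(O,J \right)} = O$ ($L{\left(O,J \right)} = 0 \cdot 1 + O = 0 + O = O$)
$E = - \frac{8356}{12041}$ ($E = 217256 \left(- \frac{1}{313066}\right) = - \frac{8356}{12041} \approx -0.69396$)
$h{\left(Q,f \right)} = - \frac{7}{2} + \frac{13 Q}{8}$ ($h{\left(Q,f \right)} = - \frac{1}{4} + \frac{\left(7 + 6\right) \left(-2 + Q\right)}{8} = - \frac{1}{4} + \frac{13 \left(-2 + Q\right)}{8} = - \frac{1}{4} + \frac{-26 + 13 Q}{8} = - \frac{1}{4} + \left(- \frac{13}{4} + \frac{13 Q}{8}\right) = - \frac{7}{2} + \frac{13 Q}{8}$)
$\frac{h{\left(L{\left(10,22 \right)},-52 \right)}}{333317} + \frac{489506}{E} = \frac{- \frac{7}{2} + \frac{13}{8} \cdot 10}{333317} + \frac{489506}{- \frac{8356}{12041}} = \left(- \frac{7}{2} + \frac{65}{4}\right) \frac{1}{333317} + 489506 \left(- \frac{12041}{8356}\right) = \frac{51}{4} \cdot \frac{1}{333317} - \frac{2947070873}{4178} = \frac{51}{1333268} - \frac{2947070873}{4178} = - \frac{1964617644244943}{2785196852}$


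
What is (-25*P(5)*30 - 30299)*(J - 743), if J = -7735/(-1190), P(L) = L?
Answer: 50154177/2 ≈ 2.5077e+7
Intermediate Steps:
J = 13/2 (J = -7735*(-1)/1190 = -5*(-13/10) = 13/2 ≈ 6.5000)
(-25*P(5)*30 - 30299)*(J - 743) = (-25*5*30 - 30299)*(13/2 - 743) = (-125*30 - 30299)*(-1473/2) = (-3750 - 30299)*(-1473/2) = -34049*(-1473/2) = 50154177/2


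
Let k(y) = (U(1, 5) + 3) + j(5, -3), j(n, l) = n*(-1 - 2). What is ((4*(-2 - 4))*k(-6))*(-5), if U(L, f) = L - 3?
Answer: -1680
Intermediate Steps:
U(L, f) = -3 + L
j(n, l) = -3*n (j(n, l) = n*(-3) = -3*n)
k(y) = -14 (k(y) = ((-3 + 1) + 3) - 3*5 = (-2 + 3) - 15 = 1 - 15 = -14)
((4*(-2 - 4))*k(-6))*(-5) = ((4*(-2 - 4))*(-14))*(-5) = ((4*(-6))*(-14))*(-5) = -24*(-14)*(-5) = 336*(-5) = -1680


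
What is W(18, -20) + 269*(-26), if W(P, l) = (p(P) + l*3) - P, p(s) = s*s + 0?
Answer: -6748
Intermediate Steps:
p(s) = s² (p(s) = s² + 0 = s²)
W(P, l) = P² - P + 3*l (W(P, l) = (P² + l*3) - P = (P² + 3*l) - P = P² - P + 3*l)
W(18, -20) + 269*(-26) = (18² - 1*18 + 3*(-20)) + 269*(-26) = (324 - 18 - 60) - 6994 = 246 - 6994 = -6748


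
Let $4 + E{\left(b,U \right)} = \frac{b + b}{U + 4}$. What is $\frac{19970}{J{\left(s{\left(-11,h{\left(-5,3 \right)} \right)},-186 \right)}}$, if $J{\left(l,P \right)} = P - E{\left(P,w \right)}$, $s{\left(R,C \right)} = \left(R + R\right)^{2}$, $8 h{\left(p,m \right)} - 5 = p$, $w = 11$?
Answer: $- \frac{49925}{393} \approx -127.04$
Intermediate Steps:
$E{\left(b,U \right)} = -4 + \frac{2 b}{4 + U}$ ($E{\left(b,U \right)} = -4 + \frac{b + b}{U + 4} = -4 + \frac{2 b}{4 + U}$)
$h{\left(p,m \right)} = \frac{5}{8} + \frac{p}{8}$
$s{\left(R,C \right)} = 4 R^{2}$ ($s{\left(R,C \right)} = \left(2 R\right)^{2} = 4 R^{2}$)
$J{\left(l,P \right)} = 4 + \frac{13 P}{15}$ ($J{\left(l,P \right)} = P - \frac{2 \left(-8 + P - 22\right)}{4 + 11} = P - \frac{2 \left(-8 + P - 22\right)}{15} = P - 2 \cdot \frac{1}{15} \left(-30 + P\right) = P - \left(-4 + \frac{2 P}{15}\right) = 4 + \frac{13 P}{15}$)
$\frac{19970}{J{\left(s{\left(-11,h{\left(-5,3 \right)} \right)},-186 \right)}} = \frac{19970}{4 + \frac{13}{15} \left(-186\right)} = \frac{19970}{4 - \frac{806}{5}} = \frac{19970}{- \frac{786}{5}} = 19970 \left(- \frac{5}{786}\right) = - \frac{49925}{393}$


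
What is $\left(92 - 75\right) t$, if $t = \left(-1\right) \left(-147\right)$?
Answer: $2499$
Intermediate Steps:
$t = 147$
$\left(92 - 75\right) t = \left(92 - 75\right) 147 = 17 \cdot 147 = 2499$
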